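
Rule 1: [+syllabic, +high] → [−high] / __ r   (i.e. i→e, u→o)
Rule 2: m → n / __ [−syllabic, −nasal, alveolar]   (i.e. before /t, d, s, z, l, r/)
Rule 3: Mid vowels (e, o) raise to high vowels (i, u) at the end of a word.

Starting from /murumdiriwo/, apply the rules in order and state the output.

morunderiwu

Rule 1 (pre-rhotic lowering): /u/ is a high vowel immediately before /r/, so it lowers to [o]. /i/ is a high vowel immediately before /r/, so it lowers to [e]. /murumdiriwo/ → morumderiwo.
Rule 2 (nasal place assimilation): /m/ precedes the alveolar consonant /d/, so it assimilates in place to [n]. /morumderiwo/ → morunderiwo.
Rule 3 (final vowel raising): /o/ is a mid vowel in word-final position, so it raises to [u]. /morunderiwo/ → morunderiwu.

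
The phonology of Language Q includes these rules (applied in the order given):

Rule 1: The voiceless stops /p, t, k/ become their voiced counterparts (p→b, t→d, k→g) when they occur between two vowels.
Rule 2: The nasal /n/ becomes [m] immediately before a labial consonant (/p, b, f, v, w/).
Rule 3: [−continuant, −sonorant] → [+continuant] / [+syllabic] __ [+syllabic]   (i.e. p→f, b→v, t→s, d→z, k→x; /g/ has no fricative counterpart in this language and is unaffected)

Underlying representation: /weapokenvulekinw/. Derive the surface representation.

Rule 1 (intervocalic voicing): /p/ is a voiceless stop between vowels /a/ and /o/, so it voices to [b]. /k/ is a voiceless stop between vowels /o/ and /e/, so it voices to [g]. /k/ is a voiceless stop between vowels /e/ and /i/, so it voices to [g]. /weapokenvulekinw/ → weabogenvuleginw.
Rule 2 (nasal place assimilation): /n/ precedes the labial consonant /v/, so it assimilates in place to [m]. /n/ precedes the labial consonant /w/, so it assimilates in place to [m]. /weabogenvuleginw/ → weabogemvulegimw.
Rule 3 (intervocalic spirantization): /b/ is a stop between vowels /a/ and /o/, so it spirantizes to the fricative [v]. /weabogemvulegimw/ → weavogemvulegimw.

weavogemvulegimw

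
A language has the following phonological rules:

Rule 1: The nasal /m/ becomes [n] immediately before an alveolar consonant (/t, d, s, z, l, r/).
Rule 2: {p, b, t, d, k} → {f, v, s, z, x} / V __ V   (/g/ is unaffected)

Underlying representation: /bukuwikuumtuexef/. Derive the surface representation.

Rule 1 (nasal place assimilation): /m/ precedes the alveolar consonant /t/, so it assimilates in place to [n]. /bukuwikuumtuexef/ → bukuwikuuntuexef.
Rule 2 (intervocalic spirantization): /k/ is a stop between vowels /u/ and /u/, so it spirantizes to the fricative [x]. /k/ is a stop between vowels /i/ and /u/, so it spirantizes to the fricative [x]. /bukuwikuuntuexef/ → buxuwixuuntuexef.

buxuwixuuntuexef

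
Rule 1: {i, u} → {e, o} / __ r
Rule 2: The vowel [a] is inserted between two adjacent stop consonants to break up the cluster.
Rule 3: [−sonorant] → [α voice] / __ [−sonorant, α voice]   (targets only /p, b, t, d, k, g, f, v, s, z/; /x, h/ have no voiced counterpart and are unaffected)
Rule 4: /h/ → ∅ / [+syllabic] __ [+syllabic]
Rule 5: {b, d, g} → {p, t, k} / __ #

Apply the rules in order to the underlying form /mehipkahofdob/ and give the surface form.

Rule 1 (pre-rhotic lowering): no segment meets the environment; /mehipkahofdob/ is unchanged.
Rule 2 (stop-cluster a-epenthesis): /p/ and /k/ form a stop–stop cluster, so [a] is inserted between them. /mehipkahofdob/ → mehipakahofdob.
Rule 3 (regressive voicing assimilation): /f/ precedes the voiced obstruent /d/, so it voices to [v] by assimilation. /mehipakahofdob/ → mehipakahovdob.
Rule 4 (intervocalic h-deletion): /h/ occurs between vowels /e/ and /i/, so it deletes. /h/ occurs between vowels /a/ and /o/, so it deletes. /mehipakahovdob/ → meipakaovdob.
Rule 5 (final devoicing): /b/ is a voiced stop in word-final position, so it devoices to [p]. /meipakaovdob/ → meipakaovdop.

meipakaovdop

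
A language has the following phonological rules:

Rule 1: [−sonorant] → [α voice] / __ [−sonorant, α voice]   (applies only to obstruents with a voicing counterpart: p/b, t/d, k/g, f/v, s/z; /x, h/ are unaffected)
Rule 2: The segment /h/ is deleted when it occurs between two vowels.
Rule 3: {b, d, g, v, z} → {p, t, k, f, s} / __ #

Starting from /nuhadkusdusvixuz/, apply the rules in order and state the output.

nuatkuzduzvixus

Rule 1 (regressive voicing assimilation): /d/ precedes the voiceless obstruent /k/, so it devoices to [t] by assimilation. /s/ precedes the voiced obstruent /d/, so it voices to [z] by assimilation. /s/ precedes the voiced obstruent /v/, so it voices to [z] by assimilation. /nuhadkusdusvixuz/ → nuhatkuzduzvixuz.
Rule 2 (intervocalic h-deletion): /h/ occurs between vowels /u/ and /a/, so it deletes. /nuhatkuzduzvixuz/ → nuatkuzduzvixuz.
Rule 3 (final devoicing): /z/ is a voiced obstruent in word-final position, so it devoices to [s]. /nuatkuzduzvixuz/ → nuatkuzduzvixus.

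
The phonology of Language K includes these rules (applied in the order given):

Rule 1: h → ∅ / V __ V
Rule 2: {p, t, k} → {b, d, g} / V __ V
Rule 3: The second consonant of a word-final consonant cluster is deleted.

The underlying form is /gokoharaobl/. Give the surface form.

gogoaraob

Rule 1 (intervocalic h-deletion): /h/ occurs between vowels /o/ and /a/, so it deletes. /gokoharaobl/ → gokoaraobl.
Rule 2 (intervocalic voicing): /k/ is a voiceless stop between vowels /o/ and /o/, so it voices to [g]. /gokoaraobl/ → gogoaraobl.
Rule 3 (final cluster simplification): /l/ is the second consonant of a word-final cluster /bl/, so it deletes. /gogoaraobl/ → gogoaraob.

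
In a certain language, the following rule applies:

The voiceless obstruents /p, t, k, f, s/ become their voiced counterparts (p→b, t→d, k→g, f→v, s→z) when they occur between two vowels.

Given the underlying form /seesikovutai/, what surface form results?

seezigovudai

Scanning /seesikovutai/: /s/ at position 1 is not in the conditioning environment; /s/ is a voiceless obstruent between vowels /e/ and /i/, so it voices to [z]; /k/ is a voiceless obstruent between vowels /i/ and /o/, so it voices to [g]; /t/ is a voiceless obstruent between vowels /u/ and /a/, so it voices to [d].
Result: [seezigovudai].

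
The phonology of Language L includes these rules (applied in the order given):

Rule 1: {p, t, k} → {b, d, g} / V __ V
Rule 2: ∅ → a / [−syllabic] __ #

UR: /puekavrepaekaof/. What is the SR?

puegavrebaegaofa

Rule 1 (intervocalic voicing): /k/ is a voiceless stop between vowels /e/ and /a/, so it voices to [g]. /p/ is a voiceless stop between vowels /e/ and /a/, so it voices to [b]. /k/ is a voiceless stop between vowels /e/ and /a/, so it voices to [g]. /puekavrepaekaof/ → puegavrebaegaof.
Rule 2 (final a-epenthesis): the form ends in the consonant /f/, so [a] is inserted word-finally. /puegavrebaegaof/ → puegavrebaegaofa.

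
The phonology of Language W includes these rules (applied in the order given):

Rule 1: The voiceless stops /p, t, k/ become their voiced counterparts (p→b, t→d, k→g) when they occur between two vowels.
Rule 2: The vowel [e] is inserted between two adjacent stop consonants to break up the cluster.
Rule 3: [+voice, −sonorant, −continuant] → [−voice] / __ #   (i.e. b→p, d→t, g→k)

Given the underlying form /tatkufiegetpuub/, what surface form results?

tatekufiegetepuup

Rule 1 (intervocalic voicing): no segment meets the environment; /tatkufiegetpuub/ is unchanged.
Rule 2 (stop-cluster e-epenthesis): /t/ and /k/ form a stop–stop cluster, so [e] is inserted between them. /t/ and /p/ form a stop–stop cluster, so [e] is inserted between them. /tatkufiegetpuub/ → tatekufiegetepuub.
Rule 3 (final devoicing): /b/ is a voiced stop in word-final position, so it devoices to [p]. /tatekufiegetepuub/ → tatekufiegetepuup.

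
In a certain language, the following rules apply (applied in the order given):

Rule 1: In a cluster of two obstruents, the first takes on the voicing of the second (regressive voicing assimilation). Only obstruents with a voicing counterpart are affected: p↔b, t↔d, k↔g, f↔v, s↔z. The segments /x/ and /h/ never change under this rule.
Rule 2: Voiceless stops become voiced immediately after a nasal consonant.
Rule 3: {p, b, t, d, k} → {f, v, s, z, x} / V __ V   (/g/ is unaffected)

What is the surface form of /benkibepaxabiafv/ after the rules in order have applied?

Rule 1 (regressive voicing assimilation): /f/ precedes the voiced obstruent /v/, so it voices to [v] by assimilation. /benkibepaxabiafv/ → benkibepaxabiavv.
Rule 2 (post-nasal voicing): /k/ is a voiceless stop immediately after the nasal /n/, so it voices to [g]. /benkibepaxabiavv/ → bengibepaxabiavv.
Rule 3 (intervocalic spirantization): /b/ is a stop between vowels /i/ and /e/, so it spirantizes to the fricative [v]. /p/ is a stop between vowels /e/ and /a/, so it spirantizes to the fricative [f]. /b/ is a stop between vowels /a/ and /i/, so it spirantizes to the fricative [v]. /bengibepaxabiavv/ → bengivefaxaviavv.

bengivefaxaviavv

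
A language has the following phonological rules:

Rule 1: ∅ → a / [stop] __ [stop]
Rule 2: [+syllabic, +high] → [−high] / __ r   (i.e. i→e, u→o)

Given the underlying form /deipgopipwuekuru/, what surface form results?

Rule 1 (stop-cluster a-epenthesis): /p/ and /g/ form a stop–stop cluster, so [a] is inserted between them. /deipgopipwuekuru/ → deipagopipwuekuru.
Rule 2 (pre-rhotic lowering): /u/ is a high vowel immediately before /r/, so it lowers to [o]. /deipagopipwuekuru/ → deipagopipwuekoru.

deipagopipwuekoru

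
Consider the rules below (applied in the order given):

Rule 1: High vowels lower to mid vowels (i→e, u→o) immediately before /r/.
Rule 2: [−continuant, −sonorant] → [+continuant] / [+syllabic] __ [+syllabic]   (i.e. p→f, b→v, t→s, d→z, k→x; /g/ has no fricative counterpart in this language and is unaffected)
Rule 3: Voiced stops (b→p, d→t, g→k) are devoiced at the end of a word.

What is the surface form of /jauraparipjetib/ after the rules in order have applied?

Rule 1 (pre-rhotic lowering): /u/ is a high vowel immediately before /r/, so it lowers to [o]. /jauraparipjetib/ → jaoraparipjetib.
Rule 2 (intervocalic spirantization): /p/ is a stop between vowels /a/ and /a/, so it spirantizes to the fricative [f]. /t/ is a stop between vowels /e/ and /i/, so it spirantizes to the fricative [s]. /jaoraparipjetib/ → jaorafaripjesib.
Rule 3 (final devoicing): /b/ is a voiced stop in word-final position, so it devoices to [p]. /jaorafaripjesib/ → jaorafaripjesip.

jaorafaripjesip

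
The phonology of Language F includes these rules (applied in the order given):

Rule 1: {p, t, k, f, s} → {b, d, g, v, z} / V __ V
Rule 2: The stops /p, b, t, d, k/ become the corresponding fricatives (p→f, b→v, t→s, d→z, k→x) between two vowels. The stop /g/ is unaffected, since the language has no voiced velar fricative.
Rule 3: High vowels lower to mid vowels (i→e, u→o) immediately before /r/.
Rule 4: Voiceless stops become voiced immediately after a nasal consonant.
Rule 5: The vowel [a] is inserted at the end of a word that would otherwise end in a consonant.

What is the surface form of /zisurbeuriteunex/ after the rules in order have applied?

Rule 1 (intervocalic voicing): /s/ is a voiceless obstruent between vowels /i/ and /u/, so it voices to [z]. /t/ is a voiceless obstruent between vowels /i/ and /e/, so it voices to [d]. /zisurbeuriteunex/ → zizurbeurideunex.
Rule 2 (intervocalic spirantization): /d/ is a stop between vowels /i/ and /e/, so it spirantizes to the fricative [z]. /zizurbeurideunex/ → zizurbeurizeunex.
Rule 3 (pre-rhotic lowering): /u/ is a high vowel immediately before /r/, so it lowers to [o]. /u/ is a high vowel immediately before /r/, so it lowers to [o]. /zizurbeurizeunex/ → zizorbeorizeunex.
Rule 4 (post-nasal voicing): no segment meets the environment; /zizorbeorizeunex/ is unchanged.
Rule 5 (final a-epenthesis): the form ends in the consonant /x/, so [a] is inserted word-finally. /zizorbeorizeunex/ → zizorbeorizeunexa.

zizorbeorizeunexa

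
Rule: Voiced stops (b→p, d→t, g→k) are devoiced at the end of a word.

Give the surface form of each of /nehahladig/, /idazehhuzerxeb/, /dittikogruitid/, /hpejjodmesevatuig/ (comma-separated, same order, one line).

nehahladik, idazehhuzerxep, dittikogruitit, hpejjodmesevatuik

/nehahladig/: /g/ is a voiced stop in word-final position, so it devoices to [k]. → [nehahladik].
/idazehhuzerxeb/: /b/ is a voiced stop in word-final position, so it devoices to [p]. → [idazehhuzerxep].
/dittikogruitid/: /d/ is a voiced stop in word-final position, so it devoices to [t]. → [dittikogruitit].
/hpejjodmesevatuig/: /g/ is a voiced stop in word-final position, so it devoices to [k]. → [hpejjodmesevatuik].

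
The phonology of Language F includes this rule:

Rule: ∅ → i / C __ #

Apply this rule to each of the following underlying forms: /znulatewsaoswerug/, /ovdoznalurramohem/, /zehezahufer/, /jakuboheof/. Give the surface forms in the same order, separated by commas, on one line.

/znulatewsaoswerug/: the form ends in the consonant /g/, so [i] is inserted word-finally. → [znulatewsaoswerugi].
/ovdoznalurramohem/: the form ends in the consonant /m/, so [i] is inserted word-finally. → [ovdoznalurramohemi].
/zehezahufer/: the form ends in the consonant /r/, so [i] is inserted word-finally. → [zehezahuferi].
/jakuboheof/: the form ends in the consonant /f/, so [i] is inserted word-finally. → [jakuboheofi].

znulatewsaoswerugi, ovdoznalurramohemi, zehezahuferi, jakuboheofi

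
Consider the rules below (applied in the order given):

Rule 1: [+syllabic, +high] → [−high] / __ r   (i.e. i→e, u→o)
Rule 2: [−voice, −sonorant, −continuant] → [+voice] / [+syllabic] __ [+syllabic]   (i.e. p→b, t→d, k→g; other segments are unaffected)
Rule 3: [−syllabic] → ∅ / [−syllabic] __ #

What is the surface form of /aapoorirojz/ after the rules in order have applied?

Rule 1 (pre-rhotic lowering): /i/ is a high vowel immediately before /r/, so it lowers to [e]. /aapoorirojz/ → aapoorerojz.
Rule 2 (intervocalic voicing): /p/ is a voiceless stop between vowels /a/ and /o/, so it voices to [b]. /aapoorerojz/ → aaboorerojz.
Rule 3 (final cluster simplification): /z/ is the second consonant of a word-final cluster /jz/, so it deletes. /aaboorerojz/ → aabooreroj.

aabooreroj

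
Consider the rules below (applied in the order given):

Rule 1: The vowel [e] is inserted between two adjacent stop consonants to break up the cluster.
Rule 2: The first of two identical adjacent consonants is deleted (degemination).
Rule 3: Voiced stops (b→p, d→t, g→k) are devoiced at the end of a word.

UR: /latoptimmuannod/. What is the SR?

Rule 1 (stop-cluster e-epenthesis): /p/ and /t/ form a stop–stop cluster, so [e] is inserted between them. /latoptimmuannod/ → latopetimmuannod.
Rule 2 (degemination): /mm/ is a geminate; the first /m/ deletes. /nn/ is a geminate; the first /n/ deletes. /latopetimmuannod/ → latopetimuanod.
Rule 3 (final devoicing): /d/ is a voiced stop in word-final position, so it devoices to [t]. /latopetimuanod/ → latopetimuanot.

latopetimuanot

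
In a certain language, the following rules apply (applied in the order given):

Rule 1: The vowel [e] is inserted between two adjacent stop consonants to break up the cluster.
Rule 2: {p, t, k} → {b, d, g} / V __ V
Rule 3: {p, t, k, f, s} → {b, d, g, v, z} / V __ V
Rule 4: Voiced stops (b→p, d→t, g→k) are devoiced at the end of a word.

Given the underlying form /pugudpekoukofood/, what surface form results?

Rule 1 (stop-cluster e-epenthesis): /d/ and /p/ form a stop–stop cluster, so [e] is inserted between them. /pugudpekoukofood/ → pugudepekoukofood.
Rule 2 (intervocalic voicing): /p/ is a voiceless stop between vowels /e/ and /e/, so it voices to [b]. /k/ is a voiceless stop between vowels /e/ and /o/, so it voices to [g]. /k/ is a voiceless stop between vowels /u/ and /o/, so it voices to [g]. /pugudepekoukofood/ → pugudebegougofood.
Rule 3 (intervocalic voicing): /f/ is a voiceless obstruent between vowels /o/ and /o/, so it voices to [v]. /pugudebegougofood/ → pugudebegougovood.
Rule 4 (final devoicing): /d/ is a voiced stop in word-final position, so it devoices to [t]. /pugudebegougovood/ → pugudebegougovoot.

pugudebegougovoot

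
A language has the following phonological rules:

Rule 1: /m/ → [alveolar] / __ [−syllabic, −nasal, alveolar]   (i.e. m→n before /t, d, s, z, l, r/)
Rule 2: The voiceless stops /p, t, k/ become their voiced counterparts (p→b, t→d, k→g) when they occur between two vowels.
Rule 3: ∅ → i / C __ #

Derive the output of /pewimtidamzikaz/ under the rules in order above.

Rule 1 (nasal place assimilation): /m/ precedes the alveolar consonant /t/, so it assimilates in place to [n]. /m/ precedes the alveolar consonant /z/, so it assimilates in place to [n]. /pewimtidamzikaz/ → pewintidanzikaz.
Rule 2 (intervocalic voicing): /k/ is a voiceless stop between vowels /i/ and /a/, so it voices to [g]. /pewintidanzikaz/ → pewintidanzigaz.
Rule 3 (final i-epenthesis): the form ends in the consonant /z/, so [i] is inserted word-finally. /pewintidanzigaz/ → pewintidanzigazi.

pewintidanzigazi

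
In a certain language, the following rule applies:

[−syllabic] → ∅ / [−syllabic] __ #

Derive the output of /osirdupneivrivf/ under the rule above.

osirdupneivriv

/f/ is the second consonant of a word-final cluster /vf/, so it deletes.
The other instances of /s/, /r/, /d/, /p/, /n/, /v/ do not occur in the required environment and remain unchanged.
Surface form: [osirdupneivriv].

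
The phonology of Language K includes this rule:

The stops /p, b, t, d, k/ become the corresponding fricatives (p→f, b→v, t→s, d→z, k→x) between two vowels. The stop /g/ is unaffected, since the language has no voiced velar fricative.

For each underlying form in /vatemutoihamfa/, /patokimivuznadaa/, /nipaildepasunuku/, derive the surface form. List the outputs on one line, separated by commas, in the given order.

/vatemutoihamfa/: /t/ is a stop between vowels /a/ and /e/, so it spirantizes to the fricative [s]. /t/ is a stop between vowels /u/ and /o/, so it spirantizes to the fricative [s]. → [vasemusoihamfa].
/patokimivuznadaa/: /t/ is a stop between vowels /a/ and /o/, so it spirantizes to the fricative [s]. /k/ is a stop between vowels /o/ and /i/, so it spirantizes to the fricative [x]. /d/ is a stop between vowels /a/ and /a/, so it spirantizes to the fricative [z]. → [pasoximivuznazaa].
/nipaildepasunuku/: /p/ is a stop between vowels /i/ and /a/, so it spirantizes to the fricative [f]. /p/ is a stop between vowels /e/ and /a/, so it spirantizes to the fricative [f]. /k/ is a stop between vowels /u/ and /u/, so it spirantizes to the fricative [x]. → [nifaildefasunuxu].

vasemusoihamfa, pasoximivuznazaa, nifaildefasunuxu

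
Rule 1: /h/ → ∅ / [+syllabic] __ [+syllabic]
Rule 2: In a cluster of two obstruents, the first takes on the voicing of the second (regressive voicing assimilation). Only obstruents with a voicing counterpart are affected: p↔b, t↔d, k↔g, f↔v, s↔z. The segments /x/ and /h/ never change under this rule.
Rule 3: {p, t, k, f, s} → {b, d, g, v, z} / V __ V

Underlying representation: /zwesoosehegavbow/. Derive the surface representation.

Rule 1 (intervocalic h-deletion): /h/ occurs between vowels /e/ and /e/, so it deletes. /zwesoosehegavbow/ → zwesooseegavbow.
Rule 2 (regressive voicing assimilation): no segment meets the environment; /zwesooseegavbow/ is unchanged.
Rule 3 (intervocalic voicing): /s/ is a voiceless obstruent between vowels /e/ and /o/, so it voices to [z]. /s/ is a voiceless obstruent between vowels /o/ and /e/, so it voices to [z]. /zwesooseegavbow/ → zwezoozeegavbow.

zwezoozeegavbow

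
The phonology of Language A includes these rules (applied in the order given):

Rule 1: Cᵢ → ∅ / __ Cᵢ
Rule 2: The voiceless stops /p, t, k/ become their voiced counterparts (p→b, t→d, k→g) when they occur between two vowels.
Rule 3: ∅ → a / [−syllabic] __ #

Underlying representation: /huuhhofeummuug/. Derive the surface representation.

Rule 1 (degemination): /hh/ is a geminate; the first /h/ deletes. /mm/ is a geminate; the first /m/ deletes. /huuhhofeummuug/ → huuhofeumuug.
Rule 2 (intervocalic voicing): no segment meets the environment; /huuhofeumuug/ is unchanged.
Rule 3 (final a-epenthesis): the form ends in the consonant /g/, so [a] is inserted word-finally. /huuhofeumuug/ → huuhofeumuuga.

huuhofeumuuga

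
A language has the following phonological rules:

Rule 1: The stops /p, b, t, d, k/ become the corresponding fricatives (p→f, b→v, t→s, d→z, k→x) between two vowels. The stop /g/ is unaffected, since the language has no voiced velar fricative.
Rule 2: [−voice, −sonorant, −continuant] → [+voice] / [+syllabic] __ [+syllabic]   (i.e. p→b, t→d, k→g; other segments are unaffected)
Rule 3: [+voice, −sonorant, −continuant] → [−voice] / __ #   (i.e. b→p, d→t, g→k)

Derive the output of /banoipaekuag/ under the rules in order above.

Rule 1 (intervocalic spirantization): /p/ is a stop between vowels /i/ and /a/, so it spirantizes to the fricative [f]. /k/ is a stop between vowels /e/ and /u/, so it spirantizes to the fricative [x]. /banoipaekuag/ → banoifaexuag.
Rule 2 (intervocalic voicing): no segment meets the environment; /banoifaexuag/ is unchanged.
Rule 3 (final devoicing): /g/ is a voiced stop in word-final position, so it devoices to [k]. /banoifaexuag/ → banoifaexuak.

banoifaexuak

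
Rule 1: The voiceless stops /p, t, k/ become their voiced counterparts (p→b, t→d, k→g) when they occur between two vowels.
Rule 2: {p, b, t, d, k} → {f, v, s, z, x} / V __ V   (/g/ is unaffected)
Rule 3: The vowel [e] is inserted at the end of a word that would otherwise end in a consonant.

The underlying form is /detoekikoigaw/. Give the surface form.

dezoegigoigawe

Rule 1 (intervocalic voicing): /t/ is a voiceless stop between vowels /e/ and /o/, so it voices to [d]. /k/ is a voiceless stop between vowels /e/ and /i/, so it voices to [g]. /k/ is a voiceless stop between vowels /i/ and /o/, so it voices to [g]. /detoekikoigaw/ → dedoegigoigaw.
Rule 2 (intervocalic spirantization): /d/ is a stop between vowels /e/ and /o/, so it spirantizes to the fricative [z]. /dedoegigoigaw/ → dezoegigoigaw.
Rule 3 (final e-epenthesis): the form ends in the consonant /w/, so [e] is inserted word-finally. /dezoegigoigaw/ → dezoegigoigawe.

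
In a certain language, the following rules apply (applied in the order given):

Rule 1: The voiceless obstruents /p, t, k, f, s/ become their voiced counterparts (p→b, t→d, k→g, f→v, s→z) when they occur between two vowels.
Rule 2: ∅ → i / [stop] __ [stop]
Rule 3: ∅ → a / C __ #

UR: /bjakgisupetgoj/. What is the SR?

Rule 1 (intervocalic voicing): /s/ is a voiceless obstruent between vowels /i/ and /u/, so it voices to [z]. /p/ is a voiceless obstruent between vowels /u/ and /e/, so it voices to [b]. /bjakgisupetgoj/ → bjakgizubetgoj.
Rule 2 (stop-cluster i-epenthesis): /k/ and /g/ form a stop–stop cluster, so [i] is inserted between them. /t/ and /g/ form a stop–stop cluster, so [i] is inserted between them. /bjakgizubetgoj/ → bjakigizubetigoj.
Rule 3 (final a-epenthesis): the form ends in the consonant /j/, so [a] is inserted word-finally. /bjakigizubetigoj/ → bjakigizubetigoja.

bjakigizubetigoja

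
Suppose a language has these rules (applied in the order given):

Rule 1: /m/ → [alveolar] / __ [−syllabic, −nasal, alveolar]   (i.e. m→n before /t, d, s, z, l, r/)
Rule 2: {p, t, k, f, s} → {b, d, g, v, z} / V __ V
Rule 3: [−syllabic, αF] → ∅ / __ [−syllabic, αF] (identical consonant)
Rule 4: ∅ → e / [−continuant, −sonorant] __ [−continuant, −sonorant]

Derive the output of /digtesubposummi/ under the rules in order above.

Rule 1 (nasal place assimilation): no segment meets the environment; /digtesubposummi/ is unchanged.
Rule 2 (intervocalic voicing): /s/ is a voiceless obstruent between vowels /e/ and /u/, so it voices to [z]. /s/ is a voiceless obstruent between vowels /o/ and /u/, so it voices to [z]. /digtesubposummi/ → digtezubpozummi.
Rule 3 (degemination): /mm/ is a geminate; the first /m/ deletes. /digtezubpozummi/ → digtezubpozumi.
Rule 4 (stop-cluster e-epenthesis): /g/ and /t/ form a stop–stop cluster, so [e] is inserted between them. /b/ and /p/ form a stop–stop cluster, so [e] is inserted between them. /digtezubpozumi/ → digetezubepozumi.

digetezubepozumi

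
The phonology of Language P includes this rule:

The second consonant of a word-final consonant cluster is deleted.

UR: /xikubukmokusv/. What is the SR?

/v/ is the second consonant of a word-final cluster /sv/, so it deletes.
Surface form: [xikubukmokus].

xikubukmokus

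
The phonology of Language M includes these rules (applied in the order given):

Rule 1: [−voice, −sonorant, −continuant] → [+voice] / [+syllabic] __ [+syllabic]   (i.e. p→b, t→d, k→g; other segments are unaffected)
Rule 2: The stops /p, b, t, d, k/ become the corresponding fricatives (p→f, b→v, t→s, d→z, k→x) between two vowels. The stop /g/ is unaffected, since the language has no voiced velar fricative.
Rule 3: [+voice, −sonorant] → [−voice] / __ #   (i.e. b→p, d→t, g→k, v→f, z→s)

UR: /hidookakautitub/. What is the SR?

hizoogagauzizup

Rule 1 (intervocalic voicing): /k/ is a voiceless stop between vowels /o/ and /a/, so it voices to [g]. /k/ is a voiceless stop between vowels /a/ and /a/, so it voices to [g]. /t/ is a voiceless stop between vowels /u/ and /i/, so it voices to [d]. /t/ is a voiceless stop between vowels /i/ and /u/, so it voices to [d]. /hidookakautitub/ → hidoogagaudidub.
Rule 2 (intervocalic spirantization): /d/ is a stop between vowels /i/ and /o/, so it spirantizes to the fricative [z]. /d/ is a stop between vowels /u/ and /i/, so it spirantizes to the fricative [z]. /d/ is a stop between vowels /i/ and /u/, so it spirantizes to the fricative [z]. /hidoogagaudidub/ → hizoogagauzizub.
Rule 3 (final devoicing): /b/ is a voiced obstruent in word-final position, so it devoices to [p]. /hizoogagauzizub/ → hizoogagauzizup.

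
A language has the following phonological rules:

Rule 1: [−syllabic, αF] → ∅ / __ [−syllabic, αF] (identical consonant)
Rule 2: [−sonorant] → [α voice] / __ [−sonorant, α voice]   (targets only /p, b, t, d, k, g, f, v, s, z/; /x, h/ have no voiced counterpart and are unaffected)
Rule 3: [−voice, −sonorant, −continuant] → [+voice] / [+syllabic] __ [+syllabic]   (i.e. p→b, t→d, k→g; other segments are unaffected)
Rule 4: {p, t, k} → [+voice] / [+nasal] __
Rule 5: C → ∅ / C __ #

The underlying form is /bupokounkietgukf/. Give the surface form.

bubogoungiedguk

Rule 1 (degemination): no segment meets the environment; /bupokounkietgukf/ is unchanged.
Rule 2 (regressive voicing assimilation): /t/ precedes the voiced obstruent /g/, so it voices to [d] by assimilation. /bupokounkietgukf/ → bupokounkiedgukf.
Rule 3 (intervocalic voicing): /p/ is a voiceless stop between vowels /u/ and /o/, so it voices to [b]. /k/ is a voiceless stop between vowels /o/ and /o/, so it voices to [g]. /bupokounkiedgukf/ → bubogounkiedgukf.
Rule 4 (post-nasal voicing): /k/ is a voiceless stop immediately after the nasal /n/, so it voices to [g]. /bubogounkiedgukf/ → bubogoungiedgukf.
Rule 5 (final cluster simplification): /f/ is the second consonant of a word-final cluster /kf/, so it deletes. /bubogoungiedgukf/ → bubogoungiedguk.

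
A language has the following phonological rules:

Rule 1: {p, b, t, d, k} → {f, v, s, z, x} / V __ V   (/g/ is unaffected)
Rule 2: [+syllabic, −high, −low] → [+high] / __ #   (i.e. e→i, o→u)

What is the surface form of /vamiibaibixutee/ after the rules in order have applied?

Rule 1 (intervocalic spirantization): /b/ is a stop between vowels /i/ and /a/, so it spirantizes to the fricative [v]. /b/ is a stop between vowels /i/ and /i/, so it spirantizes to the fricative [v]. /t/ is a stop between vowels /u/ and /e/, so it spirantizes to the fricative [s]. /vamiibaibixutee/ → vamiivaivixusee.
Rule 2 (final vowel raising): /e/ is a mid vowel in word-final position, so it raises to [i]. /vamiivaivixusee/ → vamiivaivixusei.

vamiivaivixusei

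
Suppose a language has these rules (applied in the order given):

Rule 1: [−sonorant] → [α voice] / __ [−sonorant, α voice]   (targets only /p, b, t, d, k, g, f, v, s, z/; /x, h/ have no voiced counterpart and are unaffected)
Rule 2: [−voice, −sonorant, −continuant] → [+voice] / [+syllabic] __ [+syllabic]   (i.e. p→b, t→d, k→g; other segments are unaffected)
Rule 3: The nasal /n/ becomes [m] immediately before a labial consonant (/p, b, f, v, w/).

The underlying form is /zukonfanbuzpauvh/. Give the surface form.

zugomfambuspaufh

Rule 1 (regressive voicing assimilation): /z/ precedes the voiceless obstruent /p/, so it devoices to [s] by assimilation. /v/ precedes the voiceless obstruent /h/, so it devoices to [f] by assimilation. /zukonfanbuzpauvh/ → zukonfanbuspaufh.
Rule 2 (intervocalic voicing): /k/ is a voiceless stop between vowels /u/ and /o/, so it voices to [g]. /zukonfanbuspaufh/ → zugonfanbuspaufh.
Rule 3 (nasal place assimilation): /n/ precedes the labial consonant /f/, so it assimilates in place to [m]. /n/ precedes the labial consonant /b/, so it assimilates in place to [m]. /zugonfanbuspaufh/ → zugomfambuspaufh.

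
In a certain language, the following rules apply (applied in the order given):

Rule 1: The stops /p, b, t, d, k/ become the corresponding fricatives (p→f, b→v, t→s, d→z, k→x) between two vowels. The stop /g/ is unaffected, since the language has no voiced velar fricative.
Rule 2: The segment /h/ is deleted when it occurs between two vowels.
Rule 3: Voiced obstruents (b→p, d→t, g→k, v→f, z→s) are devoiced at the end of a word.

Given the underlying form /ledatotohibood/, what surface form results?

Rule 1 (intervocalic spirantization): /d/ is a stop between vowels /e/ and /a/, so it spirantizes to the fricative [z]. /t/ is a stop between vowels /a/ and /o/, so it spirantizes to the fricative [s]. /t/ is a stop between vowels /o/ and /o/, so it spirantizes to the fricative [s]. /b/ is a stop between vowels /i/ and /o/, so it spirantizes to the fricative [v]. /ledatotohibood/ → lezasosohivood.
Rule 2 (intervocalic h-deletion): /h/ occurs between vowels /o/ and /i/, so it deletes. /lezasosohivood/ → lezasosoivood.
Rule 3 (final devoicing): /d/ is a voiced obstruent in word-final position, so it devoices to [t]. /lezasosoivood/ → lezasosoivoot.

lezasosoivoot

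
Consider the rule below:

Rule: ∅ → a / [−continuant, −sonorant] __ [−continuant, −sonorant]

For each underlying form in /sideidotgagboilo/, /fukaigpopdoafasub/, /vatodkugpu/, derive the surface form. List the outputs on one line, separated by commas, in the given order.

sideidotagagaboilo, fukaigapopadoafasub, vatodakugapu

/sideidotgagboilo/: /t/ and /g/ form a stop–stop cluster, so [a] is inserted between them. /g/ and /b/ form a stop–stop cluster, so [a] is inserted between them. → [sideidotagagaboilo].
/fukaigpopdoafasub/: /g/ and /p/ form a stop–stop cluster, so [a] is inserted between them. /p/ and /d/ form a stop–stop cluster, so [a] is inserted between them. → [fukaigapopadoafasub].
/vatodkugpu/: /d/ and /k/ form a stop–stop cluster, so [a] is inserted between them. /g/ and /p/ form a stop–stop cluster, so [a] is inserted between them. → [vatodakugapu].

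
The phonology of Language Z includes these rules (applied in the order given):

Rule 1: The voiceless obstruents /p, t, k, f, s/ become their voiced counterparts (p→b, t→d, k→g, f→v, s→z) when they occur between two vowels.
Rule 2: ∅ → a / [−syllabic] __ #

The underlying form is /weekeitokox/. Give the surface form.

weegeidogoxa

Rule 1 (intervocalic voicing): /k/ is a voiceless obstruent between vowels /e/ and /e/, so it voices to [g]. /t/ is a voiceless obstruent between vowels /i/ and /o/, so it voices to [d]. /k/ is a voiceless obstruent between vowels /o/ and /o/, so it voices to [g]. /weekeitokox/ → weegeidogox.
Rule 2 (final a-epenthesis): the form ends in the consonant /x/, so [a] is inserted word-finally. /weegeidogox/ → weegeidogoxa.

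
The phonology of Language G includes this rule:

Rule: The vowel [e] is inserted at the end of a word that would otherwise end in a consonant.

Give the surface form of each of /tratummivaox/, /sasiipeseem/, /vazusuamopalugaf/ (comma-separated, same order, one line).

/tratummivaox/: the form ends in the consonant /x/, so [e] is inserted word-finally. → [tratummivaoxe].
/sasiipeseem/: the form ends in the consonant /m/, so [e] is inserted word-finally. → [sasiipeseeme].
/vazusuamopalugaf/: the form ends in the consonant /f/, so [e] is inserted word-finally. → [vazusuamopalugafe].

tratummivaoxe, sasiipeseeme, vazusuamopalugafe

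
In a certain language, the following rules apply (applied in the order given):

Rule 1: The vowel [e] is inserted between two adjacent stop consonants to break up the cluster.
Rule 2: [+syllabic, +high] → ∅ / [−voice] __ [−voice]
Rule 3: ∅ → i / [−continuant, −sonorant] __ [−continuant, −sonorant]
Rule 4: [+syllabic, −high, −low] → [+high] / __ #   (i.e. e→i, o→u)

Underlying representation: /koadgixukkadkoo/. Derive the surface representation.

Rule 1 (stop-cluster e-epenthesis): /d/ and /g/ form a stop–stop cluster, so [e] is inserted between them. /k/ and /k/ form a stop–stop cluster, so [e] is inserted between them. /d/ and /k/ form a stop–stop cluster, so [e] is inserted between them. /koadgixukkadkoo/ → koadegixukekadekoo.
Rule 2 (high vowel syncope): /u/ is a high vowel flanked by voiceless consonants /x/ and /k/, so it deletes. /koadegixukekadekoo/ → koadegixkekadekoo.
Rule 3 (stop-cluster i-epenthesis): no segment meets the environment; /koadegixkekadekoo/ is unchanged.
Rule 4 (final vowel raising): /o/ is a mid vowel in word-final position, so it raises to [u]. /koadegixkekadekoo/ → koadegixkekadekou.

koadegixkekadekou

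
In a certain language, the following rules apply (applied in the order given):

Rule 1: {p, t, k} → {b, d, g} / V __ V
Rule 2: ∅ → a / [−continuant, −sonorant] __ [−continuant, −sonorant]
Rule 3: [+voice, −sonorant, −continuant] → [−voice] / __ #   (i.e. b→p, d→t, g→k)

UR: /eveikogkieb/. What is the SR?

eveigogakiep

Rule 1 (intervocalic voicing): /k/ is a voiceless stop between vowels /i/ and /o/, so it voices to [g]. /eveikogkieb/ → eveigogkieb.
Rule 2 (stop-cluster a-epenthesis): /g/ and /k/ form a stop–stop cluster, so [a] is inserted between them. /eveigogkieb/ → eveigogakieb.
Rule 3 (final devoicing): /b/ is a voiced stop in word-final position, so it devoices to [p]. /eveigogakieb/ → eveigogakiep.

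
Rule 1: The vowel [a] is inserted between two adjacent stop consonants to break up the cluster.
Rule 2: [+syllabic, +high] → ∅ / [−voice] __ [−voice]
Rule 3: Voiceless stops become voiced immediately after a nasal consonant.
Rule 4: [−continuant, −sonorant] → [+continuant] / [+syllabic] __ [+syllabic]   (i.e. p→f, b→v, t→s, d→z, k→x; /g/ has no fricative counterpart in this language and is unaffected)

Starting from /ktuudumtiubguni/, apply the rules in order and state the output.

Rule 1 (stop-cluster a-epenthesis): /k/ and /t/ form a stop–stop cluster, so [a] is inserted between them. /b/ and /g/ form a stop–stop cluster, so [a] is inserted between them. /ktuudumtiubguni/ → katuudumtiubaguni.
Rule 2 (high vowel syncope): no segment meets the environment; /katuudumtiubaguni/ is unchanged.
Rule 3 (post-nasal voicing): /t/ is a voiceless stop immediately after the nasal /m/, so it voices to [d]. /katuudumtiubaguni/ → katuudumdiubaguni.
Rule 4 (intervocalic spirantization): /t/ is a stop between vowels /a/ and /u/, so it spirantizes to the fricative [s]. /d/ is a stop between vowels /u/ and /u/, so it spirantizes to the fricative [z]. /b/ is a stop between vowels /u/ and /a/, so it spirantizes to the fricative [v]. /katuudumdiubaguni/ → kasuuzumdiuvaguni.

kasuuzumdiuvaguni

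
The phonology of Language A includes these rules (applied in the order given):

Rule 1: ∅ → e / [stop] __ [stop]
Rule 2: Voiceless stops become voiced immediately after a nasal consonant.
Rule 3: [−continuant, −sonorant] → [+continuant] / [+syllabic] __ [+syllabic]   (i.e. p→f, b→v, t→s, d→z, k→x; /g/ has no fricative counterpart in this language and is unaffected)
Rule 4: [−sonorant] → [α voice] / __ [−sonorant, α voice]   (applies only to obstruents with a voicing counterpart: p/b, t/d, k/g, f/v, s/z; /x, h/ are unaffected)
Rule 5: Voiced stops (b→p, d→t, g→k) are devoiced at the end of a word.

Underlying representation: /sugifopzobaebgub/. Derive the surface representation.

Rule 1 (stop-cluster e-epenthesis): /b/ and /g/ form a stop–stop cluster, so [e] is inserted between them. /sugifopzobaebgub/ → sugifopzobaebegub.
Rule 2 (post-nasal voicing): no segment meets the environment; /sugifopzobaebegub/ is unchanged.
Rule 3 (intervocalic spirantization): /b/ is a stop between vowels /o/ and /a/, so it spirantizes to the fricative [v]. /b/ is a stop between vowels /e/ and /e/, so it spirantizes to the fricative [v]. /sugifopzobaebegub/ → sugifopzovaevegub.
Rule 4 (regressive voicing assimilation): /p/ precedes the voiced obstruent /z/, so it voices to [b] by assimilation. /sugifopzovaevegub/ → sugifobzovaevegub.
Rule 5 (final devoicing): /b/ is a voiced stop in word-final position, so it devoices to [p]. /sugifobzovaevegub/ → sugifobzovaevegup.

sugifobzovaevegup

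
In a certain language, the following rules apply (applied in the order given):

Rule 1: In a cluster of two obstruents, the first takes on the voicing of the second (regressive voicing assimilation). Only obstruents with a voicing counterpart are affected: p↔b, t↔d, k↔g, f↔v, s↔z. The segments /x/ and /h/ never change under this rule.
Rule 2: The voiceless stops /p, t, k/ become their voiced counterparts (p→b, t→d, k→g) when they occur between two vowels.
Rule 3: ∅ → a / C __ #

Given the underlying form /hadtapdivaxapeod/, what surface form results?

hattabdivaxabeoda

Rule 1 (regressive voicing assimilation): /d/ precedes the voiceless obstruent /t/, so it devoices to [t] by assimilation. /p/ precedes the voiced obstruent /d/, so it voices to [b] by assimilation. /hadtapdivaxapeod/ → hattabdivaxapeod.
Rule 2 (intervocalic voicing): /p/ is a voiceless stop between vowels /a/ and /e/, so it voices to [b]. /hattabdivaxapeod/ → hattabdivaxabeod.
Rule 3 (final a-epenthesis): the form ends in the consonant /d/, so [a] is inserted word-finally. /hattabdivaxabeod/ → hattabdivaxabeoda.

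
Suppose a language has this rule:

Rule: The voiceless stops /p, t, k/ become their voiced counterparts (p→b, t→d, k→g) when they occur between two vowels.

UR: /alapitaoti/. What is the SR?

/p/ is a voiceless stop between vowels /a/ and /i/, so it voices to [b].
/t/ is a voiceless stop between vowels /i/ and /a/, so it voices to [d].
/t/ is a voiceless stop between vowels /o/ and /i/, so it voices to [d].
Surface form: [alabidaodi].

alabidaodi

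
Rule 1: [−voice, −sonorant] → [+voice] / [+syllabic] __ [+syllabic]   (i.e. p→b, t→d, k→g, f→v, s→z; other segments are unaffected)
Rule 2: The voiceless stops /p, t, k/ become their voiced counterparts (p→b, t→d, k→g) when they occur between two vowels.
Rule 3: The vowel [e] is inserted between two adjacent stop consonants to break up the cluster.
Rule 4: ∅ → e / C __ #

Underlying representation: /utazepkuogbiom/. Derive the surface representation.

udazepekuogebiome

Rule 1 (intervocalic voicing): /t/ is a voiceless obstruent between vowels /u/ and /a/, so it voices to [d]. /utazepkuogbiom/ → udazepkuogbiom.
Rule 2 (intervocalic voicing): no segment meets the environment; /udazepkuogbiom/ is unchanged.
Rule 3 (stop-cluster e-epenthesis): /p/ and /k/ form a stop–stop cluster, so [e] is inserted between them. /g/ and /b/ form a stop–stop cluster, so [e] is inserted between them. /udazepkuogbiom/ → udazepekuogebiom.
Rule 4 (final e-epenthesis): the form ends in the consonant /m/, so [e] is inserted word-finally. /udazepekuogebiom/ → udazepekuogebiome.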